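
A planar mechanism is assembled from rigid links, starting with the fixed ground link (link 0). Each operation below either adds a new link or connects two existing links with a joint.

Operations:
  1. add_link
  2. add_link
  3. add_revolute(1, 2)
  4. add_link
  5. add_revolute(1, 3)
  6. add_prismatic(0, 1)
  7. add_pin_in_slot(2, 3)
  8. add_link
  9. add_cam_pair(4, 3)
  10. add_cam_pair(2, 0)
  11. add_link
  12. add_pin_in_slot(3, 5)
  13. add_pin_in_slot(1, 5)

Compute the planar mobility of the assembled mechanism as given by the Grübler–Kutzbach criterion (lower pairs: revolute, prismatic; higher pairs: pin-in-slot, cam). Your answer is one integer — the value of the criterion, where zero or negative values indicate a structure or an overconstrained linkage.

(L,J1,J2)=(1,0,0); link0 fixed
link1: (2,0,0)
link2: (3,0,0)
R 1-2 [J1]: (3,1,0)
link3: (4,1,0)
R 1-3 [J1]: (4,2,0)
P 0-1 [J1]: (4,3,0)
PS 2-3 [J2]: (4,3,1)
link4: (5,3,1)
C 4-3 [J2]: (5,3,2)
C 2-0 [J2]: (5,3,3)
link5: (6,3,3)
PS 3-5 [J2]: (6,3,4)
PS 1-5 [J2]: (6,3,5)
Grübler: 3·5 − 2·3 − 5 = 4

M = 4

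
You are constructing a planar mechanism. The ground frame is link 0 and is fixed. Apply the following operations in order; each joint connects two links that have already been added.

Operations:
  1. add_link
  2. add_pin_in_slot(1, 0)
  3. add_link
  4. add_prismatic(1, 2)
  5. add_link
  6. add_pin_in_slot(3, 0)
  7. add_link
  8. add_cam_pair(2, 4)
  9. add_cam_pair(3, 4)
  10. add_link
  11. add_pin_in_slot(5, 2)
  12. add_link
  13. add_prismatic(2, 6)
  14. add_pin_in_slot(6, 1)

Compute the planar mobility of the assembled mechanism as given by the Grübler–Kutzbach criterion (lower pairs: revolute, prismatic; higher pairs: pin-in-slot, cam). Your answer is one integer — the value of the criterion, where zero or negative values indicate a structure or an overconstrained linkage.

M = 8

(L,J1,J2)=(1,0,0); link0 fixed
link1: (2,0,0)
PS 1-0 [J2]: (2,0,1)
link2: (3,0,1)
P 1-2 [J1]: (3,1,1)
link3: (4,1,1)
PS 3-0 [J2]: (4,1,2)
link4: (5,1,2)
C 2-4 [J2]: (5,1,3)
C 3-4 [J2]: (5,1,4)
link5: (6,1,4)
PS 5-2 [J2]: (6,1,5)
link6: (7,1,5)
P 2-6 [J1]: (7,2,5)
PS 6-1 [J2]: (7,2,6)
Grübler: 3·6 − 2·2 − 6 = 8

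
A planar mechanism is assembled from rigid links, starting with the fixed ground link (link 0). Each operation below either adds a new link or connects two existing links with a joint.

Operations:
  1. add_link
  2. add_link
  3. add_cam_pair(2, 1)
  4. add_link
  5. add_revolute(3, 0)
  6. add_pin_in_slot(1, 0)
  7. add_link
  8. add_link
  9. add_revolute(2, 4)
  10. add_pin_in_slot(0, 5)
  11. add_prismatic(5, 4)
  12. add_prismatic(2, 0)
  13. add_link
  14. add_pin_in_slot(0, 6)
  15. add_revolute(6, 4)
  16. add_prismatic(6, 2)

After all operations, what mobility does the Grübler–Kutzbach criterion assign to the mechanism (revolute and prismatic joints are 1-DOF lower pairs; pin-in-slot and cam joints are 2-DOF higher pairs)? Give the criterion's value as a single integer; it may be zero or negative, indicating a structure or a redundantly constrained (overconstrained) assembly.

L=1 J1=0 J2=0
add link → L=2 J1=0 J2=0
add link → L=3 J1=0 J2=0
C@2,1 dof=2 J2 → L=3 J1=0 J2=1
add link → L=4 J1=0 J2=1
R@3,0 dof=1 J1 → L=4 J1=1 J2=1
PS@1,0 dof=2 J2 → L=4 J1=1 J2=2
add link → L=5 J1=1 J2=2
add link → L=6 J1=1 J2=2
R@2,4 dof=1 J1 → L=6 J1=2 J2=2
PS@0,5 dof=2 J2 → L=6 J1=2 J2=3
P@5,4 dof=1 J1 → L=6 J1=3 J2=3
P@2,0 dof=1 J1 → L=6 J1=4 J2=3
add link → L=7 J1=4 J2=3
PS@0,6 dof=2 J2 → L=7 J1=4 J2=4
R@6,4 dof=1 J1 → L=7 J1=5 J2=4
P@6,2 dof=1 J1 → L=7 J1=6 J2=4
M=3(L−1)−2J1−J2=3·6−2·6−4=2

M = 2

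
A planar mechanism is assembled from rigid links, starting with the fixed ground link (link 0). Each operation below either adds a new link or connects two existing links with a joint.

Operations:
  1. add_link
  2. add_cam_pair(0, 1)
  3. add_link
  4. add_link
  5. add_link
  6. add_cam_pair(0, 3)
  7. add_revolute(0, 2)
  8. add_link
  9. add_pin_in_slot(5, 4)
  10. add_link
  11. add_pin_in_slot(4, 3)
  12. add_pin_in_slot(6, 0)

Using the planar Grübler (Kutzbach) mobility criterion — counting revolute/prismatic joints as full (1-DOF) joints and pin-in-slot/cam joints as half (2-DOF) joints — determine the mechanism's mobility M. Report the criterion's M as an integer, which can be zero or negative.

M = 11

[1;0;0] (link 0 is ground)
L+ [2;0;0]
C(0,1)∈J2 [2;0;1]
L+ [3;0;1]
L+ [4;0;1]
L+ [5;0;1]
C(0,3)∈J2 [5;0;2]
R(0,2)∈J1 [5;1;2]
L+ [6;1;2]
PS(5,4)∈J2 [6;1;3]
L+ [7;1;3]
PS(4,3)∈J2 [7;1;4]
PS(6,0)∈J2 [7;1;5]
mobility = 18 − 2 − 5 = 11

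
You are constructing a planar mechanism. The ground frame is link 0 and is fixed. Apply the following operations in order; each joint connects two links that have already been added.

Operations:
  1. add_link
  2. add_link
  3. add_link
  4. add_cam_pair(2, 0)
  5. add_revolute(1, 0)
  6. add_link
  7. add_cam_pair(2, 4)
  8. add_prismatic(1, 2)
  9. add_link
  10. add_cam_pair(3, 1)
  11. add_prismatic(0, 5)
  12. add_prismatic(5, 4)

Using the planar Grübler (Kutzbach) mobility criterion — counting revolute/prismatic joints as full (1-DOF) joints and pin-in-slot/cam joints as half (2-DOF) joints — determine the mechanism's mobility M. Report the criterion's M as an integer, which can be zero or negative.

M = 4

(L,J1,J2)=(1,0,0); link0 fixed
link1: (2,0,0)
link2: (3,0,0)
link3: (4,0,0)
C 2-0 [J2]: (4,0,1)
R 1-0 [J1]: (4,1,1)
link4: (5,1,1)
C 2-4 [J2]: (5,1,2)
P 1-2 [J1]: (5,2,2)
link5: (6,2,2)
C 3-1 [J2]: (6,2,3)
P 0-5 [J1]: (6,3,3)
P 5-4 [J1]: (6,4,3)
Grübler: 3·5 − 2·4 − 3 = 4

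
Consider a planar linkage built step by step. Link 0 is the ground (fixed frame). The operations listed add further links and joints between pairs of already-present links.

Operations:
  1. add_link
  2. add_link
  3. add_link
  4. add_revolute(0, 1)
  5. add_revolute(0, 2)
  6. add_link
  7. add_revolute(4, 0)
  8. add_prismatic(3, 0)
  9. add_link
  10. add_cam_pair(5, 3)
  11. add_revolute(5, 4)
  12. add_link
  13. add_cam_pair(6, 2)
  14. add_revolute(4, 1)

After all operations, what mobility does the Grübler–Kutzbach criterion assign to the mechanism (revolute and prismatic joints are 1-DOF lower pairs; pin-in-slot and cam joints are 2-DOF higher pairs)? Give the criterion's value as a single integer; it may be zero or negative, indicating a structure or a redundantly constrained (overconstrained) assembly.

ground; <1,0,0>
#1 <2,0,0>
#2 <3,0,0>
#3 <4,0,0>
R:0↔1 J1 <4,1,0>
R:0↔2 J1 <4,2,0>
#4 <5,2,0>
R:4↔0 J1 <5,3,0>
P:3↔0 J1 <5,4,0>
#5 <6,4,0>
C:5↔3 J2 <6,4,1>
R:5↔4 J1 <6,5,1>
#6 <7,5,1>
C:6↔2 J2 <7,5,2>
R:4↔1 J1 <7,6,2>
3×6 − 2×6 − 1×2 = 4

M = 4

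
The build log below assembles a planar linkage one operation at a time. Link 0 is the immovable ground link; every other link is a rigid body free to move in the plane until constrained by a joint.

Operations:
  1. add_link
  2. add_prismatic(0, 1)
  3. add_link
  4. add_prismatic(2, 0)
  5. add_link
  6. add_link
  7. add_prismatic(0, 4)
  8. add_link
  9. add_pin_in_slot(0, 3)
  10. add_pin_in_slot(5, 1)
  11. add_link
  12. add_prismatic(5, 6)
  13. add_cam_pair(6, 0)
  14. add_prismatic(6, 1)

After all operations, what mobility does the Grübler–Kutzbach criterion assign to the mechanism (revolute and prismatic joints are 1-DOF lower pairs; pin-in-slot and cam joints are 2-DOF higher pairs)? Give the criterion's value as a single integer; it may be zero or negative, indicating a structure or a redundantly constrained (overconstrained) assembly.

(L,J1,J2)=(1,0,0); link0 fixed
link1: (2,0,0)
P 0-1 [J1]: (2,1,0)
link2: (3,1,0)
P 2-0 [J1]: (3,2,0)
link3: (4,2,0)
link4: (5,2,0)
P 0-4 [J1]: (5,3,0)
link5: (6,3,0)
PS 0-3 [J2]: (6,3,1)
PS 5-1 [J2]: (6,3,2)
link6: (7,3,2)
P 5-6 [J1]: (7,4,2)
C 6-0 [J2]: (7,4,3)
P 6-1 [J1]: (7,5,3)
Grübler: 3·6 − 2·5 − 3 = 5

M = 5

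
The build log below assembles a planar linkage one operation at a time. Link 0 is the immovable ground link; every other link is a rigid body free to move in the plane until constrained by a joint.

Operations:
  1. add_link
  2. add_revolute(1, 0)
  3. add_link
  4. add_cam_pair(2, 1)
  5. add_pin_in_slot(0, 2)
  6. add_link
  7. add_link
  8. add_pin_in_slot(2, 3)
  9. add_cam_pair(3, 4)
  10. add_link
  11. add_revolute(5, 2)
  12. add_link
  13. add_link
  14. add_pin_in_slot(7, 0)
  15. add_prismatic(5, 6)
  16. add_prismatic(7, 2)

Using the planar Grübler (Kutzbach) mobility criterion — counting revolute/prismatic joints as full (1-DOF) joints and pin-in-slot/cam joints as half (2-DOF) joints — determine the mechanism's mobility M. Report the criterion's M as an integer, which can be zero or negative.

[1;0;0] (link 0 is ground)
L+ [2;0;0]
R(1,0)∈J1 [2;1;0]
L+ [3;1;0]
C(2,1)∈J2 [3;1;1]
PS(0,2)∈J2 [3;1;2]
L+ [4;1;2]
L+ [5;1;2]
PS(2,3)∈J2 [5;1;3]
C(3,4)∈J2 [5;1;4]
L+ [6;1;4]
R(5,2)∈J1 [6;2;4]
L+ [7;2;4]
L+ [8;2;4]
PS(7,0)∈J2 [8;2;5]
P(5,6)∈J1 [8;3;5]
P(7,2)∈J1 [8;4;5]
mobility = 21 − 8 − 5 = 8

M = 8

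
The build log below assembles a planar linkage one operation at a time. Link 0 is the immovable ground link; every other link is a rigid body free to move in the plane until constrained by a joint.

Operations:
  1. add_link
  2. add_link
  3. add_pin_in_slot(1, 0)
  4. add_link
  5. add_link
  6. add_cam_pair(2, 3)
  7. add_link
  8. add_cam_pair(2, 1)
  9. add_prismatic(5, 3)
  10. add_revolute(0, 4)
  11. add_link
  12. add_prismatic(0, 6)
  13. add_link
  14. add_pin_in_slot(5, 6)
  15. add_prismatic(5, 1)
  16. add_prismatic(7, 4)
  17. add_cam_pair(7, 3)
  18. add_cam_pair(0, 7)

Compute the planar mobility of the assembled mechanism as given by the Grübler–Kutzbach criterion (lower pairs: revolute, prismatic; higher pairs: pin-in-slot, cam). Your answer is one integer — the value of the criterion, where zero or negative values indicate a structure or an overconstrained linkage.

(L,J1,J2)=(1,0,0); link0 fixed
link1: (2,0,0)
link2: (3,0,0)
PS 1-0 [J2]: (3,0,1)
link3: (4,0,1)
link4: (5,0,1)
C 2-3 [J2]: (5,0,2)
link5: (6,0,2)
C 2-1 [J2]: (6,0,3)
P 5-3 [J1]: (6,1,3)
R 0-4 [J1]: (6,2,3)
link6: (7,2,3)
P 0-6 [J1]: (7,3,3)
link7: (8,3,3)
PS 5-6 [J2]: (8,3,4)
P 5-1 [J1]: (8,4,4)
P 7-4 [J1]: (8,5,4)
C 7-3 [J2]: (8,5,5)
C 0-7 [J2]: (8,5,6)
Grübler: 3·7 − 2·5 − 6 = 5

M = 5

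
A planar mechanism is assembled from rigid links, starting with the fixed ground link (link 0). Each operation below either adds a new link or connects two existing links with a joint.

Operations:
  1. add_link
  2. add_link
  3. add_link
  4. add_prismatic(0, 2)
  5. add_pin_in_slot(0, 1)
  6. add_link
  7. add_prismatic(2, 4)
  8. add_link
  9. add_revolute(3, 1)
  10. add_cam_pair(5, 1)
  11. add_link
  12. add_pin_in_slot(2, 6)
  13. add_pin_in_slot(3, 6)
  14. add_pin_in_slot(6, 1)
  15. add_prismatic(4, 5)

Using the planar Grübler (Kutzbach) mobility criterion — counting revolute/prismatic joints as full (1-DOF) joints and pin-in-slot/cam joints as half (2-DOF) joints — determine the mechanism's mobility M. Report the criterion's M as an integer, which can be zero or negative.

L=1 J1=0 J2=0
add link → L=2 J1=0 J2=0
add link → L=3 J1=0 J2=0
add link → L=4 J1=0 J2=0
P@0,2 dof=1 J1 → L=4 J1=1 J2=0
PS@0,1 dof=2 J2 → L=4 J1=1 J2=1
add link → L=5 J1=1 J2=1
P@2,4 dof=1 J1 → L=5 J1=2 J2=1
add link → L=6 J1=2 J2=1
R@3,1 dof=1 J1 → L=6 J1=3 J2=1
C@5,1 dof=2 J2 → L=6 J1=3 J2=2
add link → L=7 J1=3 J2=2
PS@2,6 dof=2 J2 → L=7 J1=3 J2=3
PS@3,6 dof=2 J2 → L=7 J1=3 J2=4
PS@6,1 dof=2 J2 → L=7 J1=3 J2=5
P@4,5 dof=1 J1 → L=7 J1=4 J2=5
M=3(L−1)−2J1−J2=3·6−2·4−5=5

M = 5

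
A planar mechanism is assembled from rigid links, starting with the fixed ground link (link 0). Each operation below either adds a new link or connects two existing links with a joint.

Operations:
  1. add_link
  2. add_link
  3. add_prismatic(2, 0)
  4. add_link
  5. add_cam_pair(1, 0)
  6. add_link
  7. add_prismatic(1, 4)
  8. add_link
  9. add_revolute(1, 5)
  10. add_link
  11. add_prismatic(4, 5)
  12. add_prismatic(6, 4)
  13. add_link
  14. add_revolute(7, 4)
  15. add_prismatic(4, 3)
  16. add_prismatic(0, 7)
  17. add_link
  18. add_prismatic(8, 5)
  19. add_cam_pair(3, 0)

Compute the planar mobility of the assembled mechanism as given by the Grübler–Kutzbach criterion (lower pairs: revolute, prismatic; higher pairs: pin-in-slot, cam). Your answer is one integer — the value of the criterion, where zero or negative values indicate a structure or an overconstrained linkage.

M = 4

link 0 = ground. State L|J1|J2 = 1|0|0
+link1  2|0|0
+link2  3|0|0
P(2,0) f=1→J1  3|1|0
+link3  4|1|0
C(1,0) f=2→J2  4|1|1
+link4  5|1|1
P(1,4) f=1→J1  5|2|1
+link5  6|2|1
R(1,5) f=1→J1  6|3|1
+link6  7|3|1
P(4,5) f=1→J1  7|4|1
P(6,4) f=1→J1  7|5|1
+link7  8|5|1
R(7,4) f=1→J1  8|6|1
P(4,3) f=1→J1  8|7|1
P(0,7) f=1→J1  8|8|1
+link8  9|8|1
P(8,5) f=1→J1  9|9|1
C(3,0) f=2→J2  9|9|2
M = 3(9−1)−2·9−2 = 24−18−2 = 4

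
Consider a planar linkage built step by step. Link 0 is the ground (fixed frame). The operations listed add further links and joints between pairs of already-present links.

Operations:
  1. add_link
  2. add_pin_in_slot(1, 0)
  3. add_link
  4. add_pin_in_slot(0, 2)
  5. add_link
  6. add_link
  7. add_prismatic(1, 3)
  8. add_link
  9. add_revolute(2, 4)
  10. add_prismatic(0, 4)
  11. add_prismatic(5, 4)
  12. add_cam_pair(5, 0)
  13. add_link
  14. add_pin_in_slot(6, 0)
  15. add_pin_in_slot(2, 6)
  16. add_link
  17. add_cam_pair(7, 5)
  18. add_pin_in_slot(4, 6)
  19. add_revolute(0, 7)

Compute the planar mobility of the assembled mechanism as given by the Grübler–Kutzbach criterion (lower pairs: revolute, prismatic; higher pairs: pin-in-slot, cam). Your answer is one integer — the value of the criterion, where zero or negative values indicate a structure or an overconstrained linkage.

(L,J1,J2)=(1,0,0); link0 fixed
link1: (2,0,0)
PS 1-0 [J2]: (2,0,1)
link2: (3,0,1)
PS 0-2 [J2]: (3,0,2)
link3: (4,0,2)
link4: (5,0,2)
P 1-3 [J1]: (5,1,2)
link5: (6,1,2)
R 2-4 [J1]: (6,2,2)
P 0-4 [J1]: (6,3,2)
P 5-4 [J1]: (6,4,2)
C 5-0 [J2]: (6,4,3)
link6: (7,4,3)
PS 6-0 [J2]: (7,4,4)
PS 2-6 [J2]: (7,4,5)
link7: (8,4,5)
C 7-5 [J2]: (8,4,6)
PS 4-6 [J2]: (8,4,7)
R 0-7 [J1]: (8,5,7)
Grübler: 3·7 − 2·5 − 7 = 4

M = 4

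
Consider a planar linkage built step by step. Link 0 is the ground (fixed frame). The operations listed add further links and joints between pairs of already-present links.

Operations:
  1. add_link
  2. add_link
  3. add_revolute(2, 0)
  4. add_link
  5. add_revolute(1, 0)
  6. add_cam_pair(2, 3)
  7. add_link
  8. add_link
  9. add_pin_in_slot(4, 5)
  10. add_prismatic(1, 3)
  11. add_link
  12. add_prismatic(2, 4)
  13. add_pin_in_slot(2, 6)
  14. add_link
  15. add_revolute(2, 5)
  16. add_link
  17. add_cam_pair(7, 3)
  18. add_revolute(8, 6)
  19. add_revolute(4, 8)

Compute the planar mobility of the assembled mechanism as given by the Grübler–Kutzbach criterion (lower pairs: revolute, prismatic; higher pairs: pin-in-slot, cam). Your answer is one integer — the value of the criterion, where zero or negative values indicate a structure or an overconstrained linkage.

link 0 = ground. State L|J1|J2 = 1|0|0
+link1  2|0|0
+link2  3|0|0
R(2,0) f=1→J1  3|1|0
+link3  4|1|0
R(1,0) f=1→J1  4|2|0
C(2,3) f=2→J2  4|2|1
+link4  5|2|1
+link5  6|2|1
PS(4,5) f=2→J2  6|2|2
P(1,3) f=1→J1  6|3|2
+link6  7|3|2
P(2,4) f=1→J1  7|4|2
PS(2,6) f=2→J2  7|4|3
+link7  8|4|3
R(2,5) f=1→J1  8|5|3
+link8  9|5|3
C(7,3) f=2→J2  9|5|4
R(8,6) f=1→J1  9|6|4
R(4,8) f=1→J1  9|7|4
M = 3(9−1)−2·7−4 = 24−14−4 = 6

M = 6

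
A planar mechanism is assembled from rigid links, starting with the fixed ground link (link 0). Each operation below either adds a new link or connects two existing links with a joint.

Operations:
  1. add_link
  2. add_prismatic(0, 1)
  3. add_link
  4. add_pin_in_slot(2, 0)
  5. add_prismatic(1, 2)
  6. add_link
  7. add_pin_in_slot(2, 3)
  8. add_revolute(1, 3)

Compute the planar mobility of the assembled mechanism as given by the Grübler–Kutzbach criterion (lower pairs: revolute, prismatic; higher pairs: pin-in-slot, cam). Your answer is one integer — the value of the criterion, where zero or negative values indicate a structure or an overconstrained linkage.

M = 1

(L,J1,J2)=(1,0,0); link0 fixed
link1: (2,0,0)
P 0-1 [J1]: (2,1,0)
link2: (3,1,0)
PS 2-0 [J2]: (3,1,1)
P 1-2 [J1]: (3,2,1)
link3: (4,2,1)
PS 2-3 [J2]: (4,2,2)
R 1-3 [J1]: (4,3,2)
Grübler: 3·3 − 2·3 − 2 = 1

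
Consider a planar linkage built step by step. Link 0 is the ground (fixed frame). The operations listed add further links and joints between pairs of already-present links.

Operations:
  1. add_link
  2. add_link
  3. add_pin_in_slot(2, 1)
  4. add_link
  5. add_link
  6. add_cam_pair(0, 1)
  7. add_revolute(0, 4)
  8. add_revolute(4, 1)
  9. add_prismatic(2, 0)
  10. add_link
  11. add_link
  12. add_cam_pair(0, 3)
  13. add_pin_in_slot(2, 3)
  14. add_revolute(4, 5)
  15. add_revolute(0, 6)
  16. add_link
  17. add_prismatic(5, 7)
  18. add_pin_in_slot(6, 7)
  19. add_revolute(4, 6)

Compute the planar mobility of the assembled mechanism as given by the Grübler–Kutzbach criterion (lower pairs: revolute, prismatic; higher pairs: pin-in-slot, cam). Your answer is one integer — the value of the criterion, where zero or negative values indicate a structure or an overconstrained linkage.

L=1 J1=0 J2=0
add link → L=2 J1=0 J2=0
add link → L=3 J1=0 J2=0
PS@2,1 dof=2 J2 → L=3 J1=0 J2=1
add link → L=4 J1=0 J2=1
add link → L=5 J1=0 J2=1
C@0,1 dof=2 J2 → L=5 J1=0 J2=2
R@0,4 dof=1 J1 → L=5 J1=1 J2=2
R@4,1 dof=1 J1 → L=5 J1=2 J2=2
P@2,0 dof=1 J1 → L=5 J1=3 J2=2
add link → L=6 J1=3 J2=2
add link → L=7 J1=3 J2=2
C@0,3 dof=2 J2 → L=7 J1=3 J2=3
PS@2,3 dof=2 J2 → L=7 J1=3 J2=4
R@4,5 dof=1 J1 → L=7 J1=4 J2=4
R@0,6 dof=1 J1 → L=7 J1=5 J2=4
add link → L=8 J1=5 J2=4
P@5,7 dof=1 J1 → L=8 J1=6 J2=4
PS@6,7 dof=2 J2 → L=8 J1=6 J2=5
R@4,6 dof=1 J1 → L=8 J1=7 J2=5
M=3(L−1)−2J1−J2=3·7−2·7−5=2

M = 2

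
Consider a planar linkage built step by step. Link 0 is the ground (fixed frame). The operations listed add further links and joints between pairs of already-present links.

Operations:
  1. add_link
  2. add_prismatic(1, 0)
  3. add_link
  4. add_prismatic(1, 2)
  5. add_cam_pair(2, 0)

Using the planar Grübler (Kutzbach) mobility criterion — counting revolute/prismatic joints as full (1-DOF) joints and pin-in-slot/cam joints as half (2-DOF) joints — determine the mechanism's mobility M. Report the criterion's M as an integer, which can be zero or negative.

ground; <1,0,0>
#1 <2,0,0>
P:1↔0 J1 <2,1,0>
#2 <3,1,0>
P:1↔2 J1 <3,2,0>
C:2↔0 J2 <3,2,1>
3×2 − 2×2 − 1×1 = 1

M = 1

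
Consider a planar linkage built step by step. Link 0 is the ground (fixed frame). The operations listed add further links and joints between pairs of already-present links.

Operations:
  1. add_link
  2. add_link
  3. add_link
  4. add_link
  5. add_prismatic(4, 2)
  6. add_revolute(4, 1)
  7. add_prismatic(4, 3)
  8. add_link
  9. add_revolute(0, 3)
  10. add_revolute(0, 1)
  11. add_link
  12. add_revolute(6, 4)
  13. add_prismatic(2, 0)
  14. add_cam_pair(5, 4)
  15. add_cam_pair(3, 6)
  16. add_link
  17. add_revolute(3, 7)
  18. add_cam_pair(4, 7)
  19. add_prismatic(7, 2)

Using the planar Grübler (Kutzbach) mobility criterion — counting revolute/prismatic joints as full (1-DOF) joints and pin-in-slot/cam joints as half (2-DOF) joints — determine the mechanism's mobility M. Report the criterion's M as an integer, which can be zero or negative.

(L,J1,J2)=(1,0,0); link0 fixed
link1: (2,0,0)
link2: (3,0,0)
link3: (4,0,0)
link4: (5,0,0)
P 4-2 [J1]: (5,1,0)
R 4-1 [J1]: (5,2,0)
P 4-3 [J1]: (5,3,0)
link5: (6,3,0)
R 0-3 [J1]: (6,4,0)
R 0-1 [J1]: (6,5,0)
link6: (7,5,0)
R 6-4 [J1]: (7,6,0)
P 2-0 [J1]: (7,7,0)
C 5-4 [J2]: (7,7,1)
C 3-6 [J2]: (7,7,2)
link7: (8,7,2)
R 3-7 [J1]: (8,8,2)
C 4-7 [J2]: (8,8,3)
P 7-2 [J1]: (8,9,3)
Grübler: 3·7 − 2·9 − 3 = 0

M = 0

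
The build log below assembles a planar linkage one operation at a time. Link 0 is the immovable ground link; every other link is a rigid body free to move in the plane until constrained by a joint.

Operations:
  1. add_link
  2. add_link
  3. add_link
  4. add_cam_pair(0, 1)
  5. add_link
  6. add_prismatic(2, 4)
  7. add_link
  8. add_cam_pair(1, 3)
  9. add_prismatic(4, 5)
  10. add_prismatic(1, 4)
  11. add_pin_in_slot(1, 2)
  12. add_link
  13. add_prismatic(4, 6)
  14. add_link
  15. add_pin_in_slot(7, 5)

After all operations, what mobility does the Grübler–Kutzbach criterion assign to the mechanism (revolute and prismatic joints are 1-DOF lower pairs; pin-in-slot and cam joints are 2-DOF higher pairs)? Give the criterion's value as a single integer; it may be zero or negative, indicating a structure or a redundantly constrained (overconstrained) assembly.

M = 9

[1;0;0] (link 0 is ground)
L+ [2;0;0]
L+ [3;0;0]
L+ [4;0;0]
C(0,1)∈J2 [4;0;1]
L+ [5;0;1]
P(2,4)∈J1 [5;1;1]
L+ [6;1;1]
C(1,3)∈J2 [6;1;2]
P(4,5)∈J1 [6;2;2]
P(1,4)∈J1 [6;3;2]
PS(1,2)∈J2 [6;3;3]
L+ [7;3;3]
P(4,6)∈J1 [7;4;3]
L+ [8;4;3]
PS(7,5)∈J2 [8;4;4]
mobility = 21 − 8 − 4 = 9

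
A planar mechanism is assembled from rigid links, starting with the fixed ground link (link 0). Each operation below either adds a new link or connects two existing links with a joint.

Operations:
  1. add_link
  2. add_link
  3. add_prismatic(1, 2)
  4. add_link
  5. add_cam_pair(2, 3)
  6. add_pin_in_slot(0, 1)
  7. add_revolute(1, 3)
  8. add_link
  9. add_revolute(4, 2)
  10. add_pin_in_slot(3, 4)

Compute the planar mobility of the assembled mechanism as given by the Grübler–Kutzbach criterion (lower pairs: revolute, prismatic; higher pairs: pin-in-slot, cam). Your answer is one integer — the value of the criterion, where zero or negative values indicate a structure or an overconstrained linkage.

link 0 = ground. State L|J1|J2 = 1|0|0
+link1  2|0|0
+link2  3|0|0
P(1,2) f=1→J1  3|1|0
+link3  4|1|0
C(2,3) f=2→J2  4|1|1
PS(0,1) f=2→J2  4|1|2
R(1,3) f=1→J1  4|2|2
+link4  5|2|2
R(4,2) f=1→J1  5|3|2
PS(3,4) f=2→J2  5|3|3
M = 3(5−1)−2·3−3 = 12−6−3 = 3

M = 3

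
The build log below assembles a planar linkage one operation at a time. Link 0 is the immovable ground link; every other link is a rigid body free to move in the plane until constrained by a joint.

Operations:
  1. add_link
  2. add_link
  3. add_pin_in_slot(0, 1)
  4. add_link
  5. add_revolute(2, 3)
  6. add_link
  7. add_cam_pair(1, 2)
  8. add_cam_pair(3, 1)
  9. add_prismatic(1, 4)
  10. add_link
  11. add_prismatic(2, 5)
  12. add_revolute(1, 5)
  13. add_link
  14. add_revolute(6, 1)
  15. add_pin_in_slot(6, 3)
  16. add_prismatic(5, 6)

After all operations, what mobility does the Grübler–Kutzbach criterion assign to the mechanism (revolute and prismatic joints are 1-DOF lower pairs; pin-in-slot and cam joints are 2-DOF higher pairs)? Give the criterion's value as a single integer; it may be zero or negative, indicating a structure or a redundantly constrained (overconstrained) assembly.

L=1 J1=0 J2=0
add link → L=2 J1=0 J2=0
add link → L=3 J1=0 J2=0
PS@0,1 dof=2 J2 → L=3 J1=0 J2=1
add link → L=4 J1=0 J2=1
R@2,3 dof=1 J1 → L=4 J1=1 J2=1
add link → L=5 J1=1 J2=1
C@1,2 dof=2 J2 → L=5 J1=1 J2=2
C@3,1 dof=2 J2 → L=5 J1=1 J2=3
P@1,4 dof=1 J1 → L=5 J1=2 J2=3
add link → L=6 J1=2 J2=3
P@2,5 dof=1 J1 → L=6 J1=3 J2=3
R@1,5 dof=1 J1 → L=6 J1=4 J2=3
add link → L=7 J1=4 J2=3
R@6,1 dof=1 J1 → L=7 J1=5 J2=3
PS@6,3 dof=2 J2 → L=7 J1=5 J2=4
P@5,6 dof=1 J1 → L=7 J1=6 J2=4
M=3(L−1)−2J1−J2=3·6−2·6−4=2

M = 2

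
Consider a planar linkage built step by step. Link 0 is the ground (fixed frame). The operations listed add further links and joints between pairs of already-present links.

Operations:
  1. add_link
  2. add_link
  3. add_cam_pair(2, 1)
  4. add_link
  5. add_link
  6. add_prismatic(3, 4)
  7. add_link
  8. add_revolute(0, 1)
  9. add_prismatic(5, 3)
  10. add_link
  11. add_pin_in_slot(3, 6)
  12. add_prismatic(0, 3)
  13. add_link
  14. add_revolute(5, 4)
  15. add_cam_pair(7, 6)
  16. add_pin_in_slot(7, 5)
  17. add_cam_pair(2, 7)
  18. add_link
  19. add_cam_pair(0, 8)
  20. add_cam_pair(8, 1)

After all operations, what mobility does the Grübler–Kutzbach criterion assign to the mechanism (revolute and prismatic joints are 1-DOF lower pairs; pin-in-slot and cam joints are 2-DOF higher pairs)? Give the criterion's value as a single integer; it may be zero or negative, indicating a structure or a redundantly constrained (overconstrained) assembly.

M = 7

[1;0;0] (link 0 is ground)
L+ [2;0;0]
L+ [3;0;0]
C(2,1)∈J2 [3;0;1]
L+ [4;0;1]
L+ [5;0;1]
P(3,4)∈J1 [5;1;1]
L+ [6;1;1]
R(0,1)∈J1 [6;2;1]
P(5,3)∈J1 [6;3;1]
L+ [7;3;1]
PS(3,6)∈J2 [7;3;2]
P(0,3)∈J1 [7;4;2]
L+ [8;4;2]
R(5,4)∈J1 [8;5;2]
C(7,6)∈J2 [8;5;3]
PS(7,5)∈J2 [8;5;4]
C(2,7)∈J2 [8;5;5]
L+ [9;5;5]
C(0,8)∈J2 [9;5;6]
C(8,1)∈J2 [9;5;7]
mobility = 24 − 10 − 7 = 7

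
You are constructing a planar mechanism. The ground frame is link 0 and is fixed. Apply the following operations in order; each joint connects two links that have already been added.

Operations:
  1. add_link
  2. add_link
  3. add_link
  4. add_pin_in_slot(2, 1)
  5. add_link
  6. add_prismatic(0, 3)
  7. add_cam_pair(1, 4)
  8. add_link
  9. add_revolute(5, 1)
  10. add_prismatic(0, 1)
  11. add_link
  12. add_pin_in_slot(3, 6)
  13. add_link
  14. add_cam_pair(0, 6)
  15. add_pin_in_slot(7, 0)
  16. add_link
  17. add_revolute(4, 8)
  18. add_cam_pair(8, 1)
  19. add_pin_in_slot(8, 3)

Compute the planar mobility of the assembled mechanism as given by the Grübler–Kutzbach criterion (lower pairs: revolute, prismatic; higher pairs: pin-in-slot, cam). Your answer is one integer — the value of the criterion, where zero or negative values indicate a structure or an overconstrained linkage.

M = 9

(L,J1,J2)=(1,0,0); link0 fixed
link1: (2,0,0)
link2: (3,0,0)
link3: (4,0,0)
PS 2-1 [J2]: (4,0,1)
link4: (5,0,1)
P 0-3 [J1]: (5,1,1)
C 1-4 [J2]: (5,1,2)
link5: (6,1,2)
R 5-1 [J1]: (6,2,2)
P 0-1 [J1]: (6,3,2)
link6: (7,3,2)
PS 3-6 [J2]: (7,3,3)
link7: (8,3,3)
C 0-6 [J2]: (8,3,4)
PS 7-0 [J2]: (8,3,5)
link8: (9,3,5)
R 4-8 [J1]: (9,4,5)
C 8-1 [J2]: (9,4,6)
PS 8-3 [J2]: (9,4,7)
Grübler: 3·8 − 2·4 − 7 = 9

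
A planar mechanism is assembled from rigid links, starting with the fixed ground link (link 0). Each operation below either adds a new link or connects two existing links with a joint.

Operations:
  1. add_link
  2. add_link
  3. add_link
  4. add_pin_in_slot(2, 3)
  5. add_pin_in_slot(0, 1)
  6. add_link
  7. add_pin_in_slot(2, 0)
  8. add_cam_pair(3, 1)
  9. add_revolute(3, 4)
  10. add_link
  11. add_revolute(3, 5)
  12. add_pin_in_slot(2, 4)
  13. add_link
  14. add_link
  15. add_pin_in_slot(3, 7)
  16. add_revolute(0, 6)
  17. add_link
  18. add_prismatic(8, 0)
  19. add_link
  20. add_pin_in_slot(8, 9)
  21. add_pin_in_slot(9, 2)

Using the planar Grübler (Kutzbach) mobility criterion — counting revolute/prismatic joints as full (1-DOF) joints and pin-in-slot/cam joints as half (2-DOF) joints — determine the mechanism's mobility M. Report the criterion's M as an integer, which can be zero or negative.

M = 11

L=1 J1=0 J2=0
add link → L=2 J1=0 J2=0
add link → L=3 J1=0 J2=0
add link → L=4 J1=0 J2=0
PS@2,3 dof=2 J2 → L=4 J1=0 J2=1
PS@0,1 dof=2 J2 → L=4 J1=0 J2=2
add link → L=5 J1=0 J2=2
PS@2,0 dof=2 J2 → L=5 J1=0 J2=3
C@3,1 dof=2 J2 → L=5 J1=0 J2=4
R@3,4 dof=1 J1 → L=5 J1=1 J2=4
add link → L=6 J1=1 J2=4
R@3,5 dof=1 J1 → L=6 J1=2 J2=4
PS@2,4 dof=2 J2 → L=6 J1=2 J2=5
add link → L=7 J1=2 J2=5
add link → L=8 J1=2 J2=5
PS@3,7 dof=2 J2 → L=8 J1=2 J2=6
R@0,6 dof=1 J1 → L=8 J1=3 J2=6
add link → L=9 J1=3 J2=6
P@8,0 dof=1 J1 → L=9 J1=4 J2=6
add link → L=10 J1=4 J2=6
PS@8,9 dof=2 J2 → L=10 J1=4 J2=7
PS@9,2 dof=2 J2 → L=10 J1=4 J2=8
M=3(L−1)−2J1−J2=3·9−2·4−8=11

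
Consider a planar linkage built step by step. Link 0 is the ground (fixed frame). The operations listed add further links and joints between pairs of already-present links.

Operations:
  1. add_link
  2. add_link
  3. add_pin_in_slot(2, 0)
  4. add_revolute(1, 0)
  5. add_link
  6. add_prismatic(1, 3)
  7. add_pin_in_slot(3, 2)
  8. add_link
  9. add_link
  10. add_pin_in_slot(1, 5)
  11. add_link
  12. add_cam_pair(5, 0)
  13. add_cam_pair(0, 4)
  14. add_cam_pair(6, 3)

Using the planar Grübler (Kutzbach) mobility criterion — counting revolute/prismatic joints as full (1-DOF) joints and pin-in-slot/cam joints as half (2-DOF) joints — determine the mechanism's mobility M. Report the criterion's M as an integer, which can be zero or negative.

L=1 J1=0 J2=0
add link → L=2 J1=0 J2=0
add link → L=3 J1=0 J2=0
PS@2,0 dof=2 J2 → L=3 J1=0 J2=1
R@1,0 dof=1 J1 → L=3 J1=1 J2=1
add link → L=4 J1=1 J2=1
P@1,3 dof=1 J1 → L=4 J1=2 J2=1
PS@3,2 dof=2 J2 → L=4 J1=2 J2=2
add link → L=5 J1=2 J2=2
add link → L=6 J1=2 J2=2
PS@1,5 dof=2 J2 → L=6 J1=2 J2=3
add link → L=7 J1=2 J2=3
C@5,0 dof=2 J2 → L=7 J1=2 J2=4
C@0,4 dof=2 J2 → L=7 J1=2 J2=5
C@6,3 dof=2 J2 → L=7 J1=2 J2=6
M=3(L−1)−2J1−J2=3·6−2·2−6=8

M = 8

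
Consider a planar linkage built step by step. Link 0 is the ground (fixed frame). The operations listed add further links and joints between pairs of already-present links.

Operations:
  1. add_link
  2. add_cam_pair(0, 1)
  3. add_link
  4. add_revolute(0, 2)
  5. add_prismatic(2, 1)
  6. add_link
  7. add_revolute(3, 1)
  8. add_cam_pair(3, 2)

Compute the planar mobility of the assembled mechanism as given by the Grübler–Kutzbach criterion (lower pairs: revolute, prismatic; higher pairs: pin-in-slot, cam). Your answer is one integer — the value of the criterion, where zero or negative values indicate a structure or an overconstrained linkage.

M = 1

[1;0;0] (link 0 is ground)
L+ [2;0;0]
C(0,1)∈J2 [2;0;1]
L+ [3;0;1]
R(0,2)∈J1 [3;1;1]
P(2,1)∈J1 [3;2;1]
L+ [4;2;1]
R(3,1)∈J1 [4;3;1]
C(3,2)∈J2 [4;3;2]
mobility = 9 − 6 − 2 = 1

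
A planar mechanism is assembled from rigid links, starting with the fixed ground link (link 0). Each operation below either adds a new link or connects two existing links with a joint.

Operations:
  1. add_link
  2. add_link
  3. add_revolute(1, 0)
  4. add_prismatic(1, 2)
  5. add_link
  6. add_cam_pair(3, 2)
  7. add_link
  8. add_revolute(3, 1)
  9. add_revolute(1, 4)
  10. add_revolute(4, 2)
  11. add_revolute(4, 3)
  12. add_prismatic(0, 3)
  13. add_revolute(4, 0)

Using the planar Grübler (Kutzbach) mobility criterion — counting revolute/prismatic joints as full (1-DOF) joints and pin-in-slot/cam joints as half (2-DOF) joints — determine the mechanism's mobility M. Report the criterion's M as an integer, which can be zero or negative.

link 0 = ground. State L|J1|J2 = 1|0|0
+link1  2|0|0
+link2  3|0|0
R(1,0) f=1→J1  3|1|0
P(1,2) f=1→J1  3|2|0
+link3  4|2|0
C(3,2) f=2→J2  4|2|1
+link4  5|2|1
R(3,1) f=1→J1  5|3|1
R(1,4) f=1→J1  5|4|1
R(4,2) f=1→J1  5|5|1
R(4,3) f=1→J1  5|6|1
P(0,3) f=1→J1  5|7|1
R(4,0) f=1→J1  5|8|1
M = 3(5−1)−2·8−1 = 12−16−1 = -5

M = -5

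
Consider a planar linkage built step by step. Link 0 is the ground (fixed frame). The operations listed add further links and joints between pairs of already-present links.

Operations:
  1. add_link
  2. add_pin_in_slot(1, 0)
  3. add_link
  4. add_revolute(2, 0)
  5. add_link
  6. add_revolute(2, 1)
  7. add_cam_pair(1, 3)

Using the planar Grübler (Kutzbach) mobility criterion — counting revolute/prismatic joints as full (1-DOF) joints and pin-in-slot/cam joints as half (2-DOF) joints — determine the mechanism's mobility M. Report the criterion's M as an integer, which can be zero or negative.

(L,J1,J2)=(1,0,0); link0 fixed
link1: (2,0,0)
PS 1-0 [J2]: (2,0,1)
link2: (3,0,1)
R 2-0 [J1]: (3,1,1)
link3: (4,1,1)
R 2-1 [J1]: (4,2,1)
C 1-3 [J2]: (4,2,2)
Grübler: 3·3 − 2·2 − 2 = 3

M = 3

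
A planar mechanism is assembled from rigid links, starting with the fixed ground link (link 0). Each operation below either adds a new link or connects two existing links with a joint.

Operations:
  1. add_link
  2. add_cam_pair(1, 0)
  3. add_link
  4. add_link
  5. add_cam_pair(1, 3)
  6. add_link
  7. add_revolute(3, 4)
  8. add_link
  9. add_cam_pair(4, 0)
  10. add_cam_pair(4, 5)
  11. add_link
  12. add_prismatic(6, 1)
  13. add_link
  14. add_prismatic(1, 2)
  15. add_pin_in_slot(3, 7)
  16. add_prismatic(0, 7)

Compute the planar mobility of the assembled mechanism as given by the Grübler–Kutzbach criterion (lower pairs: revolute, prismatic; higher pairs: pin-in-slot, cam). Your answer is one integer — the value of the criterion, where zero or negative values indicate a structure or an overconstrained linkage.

[1;0;0] (link 0 is ground)
L+ [2;0;0]
C(1,0)∈J2 [2;0;1]
L+ [3;0;1]
L+ [4;0;1]
C(1,3)∈J2 [4;0;2]
L+ [5;0;2]
R(3,4)∈J1 [5;1;2]
L+ [6;1;2]
C(4,0)∈J2 [6;1;3]
C(4,5)∈J2 [6;1;4]
L+ [7;1;4]
P(6,1)∈J1 [7;2;4]
L+ [8;2;4]
P(1,2)∈J1 [8;3;4]
PS(3,7)∈J2 [8;3;5]
P(0,7)∈J1 [8;4;5]
mobility = 21 − 8 − 5 = 8

M = 8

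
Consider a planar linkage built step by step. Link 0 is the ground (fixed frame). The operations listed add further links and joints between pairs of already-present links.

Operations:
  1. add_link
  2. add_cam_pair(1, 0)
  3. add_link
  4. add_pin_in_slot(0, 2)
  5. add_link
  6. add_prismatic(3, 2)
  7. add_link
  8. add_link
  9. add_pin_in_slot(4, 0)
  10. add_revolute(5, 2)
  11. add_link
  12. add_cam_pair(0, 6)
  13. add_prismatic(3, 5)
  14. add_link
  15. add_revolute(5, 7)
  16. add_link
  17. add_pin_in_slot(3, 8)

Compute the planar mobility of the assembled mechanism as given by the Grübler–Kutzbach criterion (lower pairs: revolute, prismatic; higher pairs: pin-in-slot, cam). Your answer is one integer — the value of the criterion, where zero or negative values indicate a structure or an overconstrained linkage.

M = 11

(L,J1,J2)=(1,0,0); link0 fixed
link1: (2,0,0)
C 1-0 [J2]: (2,0,1)
link2: (3,0,1)
PS 0-2 [J2]: (3,0,2)
link3: (4,0,2)
P 3-2 [J1]: (4,1,2)
link4: (5,1,2)
link5: (6,1,2)
PS 4-0 [J2]: (6,1,3)
R 5-2 [J1]: (6,2,3)
link6: (7,2,3)
C 0-6 [J2]: (7,2,4)
P 3-5 [J1]: (7,3,4)
link7: (8,3,4)
R 5-7 [J1]: (8,4,4)
link8: (9,4,4)
PS 3-8 [J2]: (9,4,5)
Grübler: 3·8 − 2·4 − 5 = 11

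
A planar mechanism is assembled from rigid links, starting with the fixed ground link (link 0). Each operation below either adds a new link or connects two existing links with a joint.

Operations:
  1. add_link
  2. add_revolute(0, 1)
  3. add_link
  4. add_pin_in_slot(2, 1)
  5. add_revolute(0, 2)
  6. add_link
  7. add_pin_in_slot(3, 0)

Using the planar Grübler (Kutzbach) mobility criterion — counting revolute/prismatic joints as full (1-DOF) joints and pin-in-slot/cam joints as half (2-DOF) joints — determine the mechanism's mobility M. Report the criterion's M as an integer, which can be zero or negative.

M = 3

(L,J1,J2)=(1,0,0); link0 fixed
link1: (2,0,0)
R 0-1 [J1]: (2,1,0)
link2: (3,1,0)
PS 2-1 [J2]: (3,1,1)
R 0-2 [J1]: (3,2,1)
link3: (4,2,1)
PS 3-0 [J2]: (4,2,2)
Grübler: 3·3 − 2·2 − 2 = 3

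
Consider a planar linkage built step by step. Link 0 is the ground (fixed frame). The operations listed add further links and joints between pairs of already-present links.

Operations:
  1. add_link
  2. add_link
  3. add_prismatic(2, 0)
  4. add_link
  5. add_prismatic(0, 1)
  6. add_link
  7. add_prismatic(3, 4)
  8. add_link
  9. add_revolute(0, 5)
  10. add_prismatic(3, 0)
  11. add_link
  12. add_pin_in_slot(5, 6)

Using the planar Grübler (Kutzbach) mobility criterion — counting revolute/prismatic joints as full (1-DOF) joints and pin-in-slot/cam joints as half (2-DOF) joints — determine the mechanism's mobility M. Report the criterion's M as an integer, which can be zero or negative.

L=1 J1=0 J2=0
add link → L=2 J1=0 J2=0
add link → L=3 J1=0 J2=0
P@2,0 dof=1 J1 → L=3 J1=1 J2=0
add link → L=4 J1=1 J2=0
P@0,1 dof=1 J1 → L=4 J1=2 J2=0
add link → L=5 J1=2 J2=0
P@3,4 dof=1 J1 → L=5 J1=3 J2=0
add link → L=6 J1=3 J2=0
R@0,5 dof=1 J1 → L=6 J1=4 J2=0
P@3,0 dof=1 J1 → L=6 J1=5 J2=0
add link → L=7 J1=5 J2=0
PS@5,6 dof=2 J2 → L=7 J1=5 J2=1
M=3(L−1)−2J1−J2=3·6−2·5−1=7

M = 7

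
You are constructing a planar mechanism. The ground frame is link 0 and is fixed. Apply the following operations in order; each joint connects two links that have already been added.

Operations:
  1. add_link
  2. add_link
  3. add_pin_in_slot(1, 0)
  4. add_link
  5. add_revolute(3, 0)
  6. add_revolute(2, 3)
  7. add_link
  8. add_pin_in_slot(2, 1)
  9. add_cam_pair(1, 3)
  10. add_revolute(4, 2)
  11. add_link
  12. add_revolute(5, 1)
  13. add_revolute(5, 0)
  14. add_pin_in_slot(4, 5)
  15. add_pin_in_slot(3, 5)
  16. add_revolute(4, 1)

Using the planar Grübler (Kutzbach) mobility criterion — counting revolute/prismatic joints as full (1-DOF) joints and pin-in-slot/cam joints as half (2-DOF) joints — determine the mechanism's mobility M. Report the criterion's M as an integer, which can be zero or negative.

link 0 = ground. State L|J1|J2 = 1|0|0
+link1  2|0|0
+link2  3|0|0
PS(1,0) f=2→J2  3|0|1
+link3  4|0|1
R(3,0) f=1→J1  4|1|1
R(2,3) f=1→J1  4|2|1
+link4  5|2|1
PS(2,1) f=2→J2  5|2|2
C(1,3) f=2→J2  5|2|3
R(4,2) f=1→J1  5|3|3
+link5  6|3|3
R(5,1) f=1→J1  6|4|3
R(5,0) f=1→J1  6|5|3
PS(4,5) f=2→J2  6|5|4
PS(3,5) f=2→J2  6|5|5
R(4,1) f=1→J1  6|6|5
M = 3(6−1)−2·6−5 = 15−12−5 = -2

M = -2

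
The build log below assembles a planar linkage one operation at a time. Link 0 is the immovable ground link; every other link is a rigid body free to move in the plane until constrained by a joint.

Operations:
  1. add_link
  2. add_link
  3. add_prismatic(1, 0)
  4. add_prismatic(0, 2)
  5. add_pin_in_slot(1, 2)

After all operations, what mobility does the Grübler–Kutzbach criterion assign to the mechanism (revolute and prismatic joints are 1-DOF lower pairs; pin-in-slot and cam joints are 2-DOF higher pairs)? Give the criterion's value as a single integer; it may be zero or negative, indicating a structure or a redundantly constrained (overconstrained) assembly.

M = 1

ground; <1,0,0>
#1 <2,0,0>
#2 <3,0,0>
P:1↔0 J1 <3,1,0>
P:0↔2 J1 <3,2,0>
PS:1↔2 J2 <3,2,1>
3×2 − 2×2 − 1×1 = 1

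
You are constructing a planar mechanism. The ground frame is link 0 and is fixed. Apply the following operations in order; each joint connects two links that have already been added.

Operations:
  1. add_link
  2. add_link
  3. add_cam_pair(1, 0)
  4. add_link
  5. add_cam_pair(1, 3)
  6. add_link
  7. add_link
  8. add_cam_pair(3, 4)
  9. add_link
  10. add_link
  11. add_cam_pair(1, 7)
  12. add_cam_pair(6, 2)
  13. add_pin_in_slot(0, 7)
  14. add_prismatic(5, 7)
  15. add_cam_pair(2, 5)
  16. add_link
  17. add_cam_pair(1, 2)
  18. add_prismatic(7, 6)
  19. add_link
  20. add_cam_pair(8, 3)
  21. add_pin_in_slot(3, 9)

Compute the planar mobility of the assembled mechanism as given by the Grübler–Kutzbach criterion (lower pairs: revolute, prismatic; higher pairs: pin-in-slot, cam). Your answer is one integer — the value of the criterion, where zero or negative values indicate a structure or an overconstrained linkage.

(L,J1,J2)=(1,0,0); link0 fixed
link1: (2,0,0)
link2: (3,0,0)
C 1-0 [J2]: (3,0,1)
link3: (4,0,1)
C 1-3 [J2]: (4,0,2)
link4: (5,0,2)
link5: (6,0,2)
C 3-4 [J2]: (6,0,3)
link6: (7,0,3)
link7: (8,0,3)
C 1-7 [J2]: (8,0,4)
C 6-2 [J2]: (8,0,5)
PS 0-7 [J2]: (8,0,6)
P 5-7 [J1]: (8,1,6)
C 2-5 [J2]: (8,1,7)
link8: (9,1,7)
C 1-2 [J2]: (9,1,8)
P 7-6 [J1]: (9,2,8)
link9: (10,2,8)
C 8-3 [J2]: (10,2,9)
PS 3-9 [J2]: (10,2,10)
Grübler: 3·9 − 2·2 − 10 = 13

M = 13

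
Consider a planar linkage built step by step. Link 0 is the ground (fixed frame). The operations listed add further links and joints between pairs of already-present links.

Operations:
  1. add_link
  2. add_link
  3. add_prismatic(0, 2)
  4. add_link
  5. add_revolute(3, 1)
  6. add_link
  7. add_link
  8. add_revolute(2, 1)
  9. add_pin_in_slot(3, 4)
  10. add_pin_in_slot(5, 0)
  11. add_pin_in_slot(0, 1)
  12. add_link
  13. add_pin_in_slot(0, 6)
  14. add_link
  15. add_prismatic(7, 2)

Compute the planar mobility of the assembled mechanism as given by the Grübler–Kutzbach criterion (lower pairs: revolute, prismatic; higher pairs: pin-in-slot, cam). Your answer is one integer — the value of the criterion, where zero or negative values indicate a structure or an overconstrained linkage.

M = 9

ground; <1,0,0>
#1 <2,0,0>
#2 <3,0,0>
P:0↔2 J1 <3,1,0>
#3 <4,1,0>
R:3↔1 J1 <4,2,0>
#4 <5,2,0>
#5 <6,2,0>
R:2↔1 J1 <6,3,0>
PS:3↔4 J2 <6,3,1>
PS:5↔0 J2 <6,3,2>
PS:0↔1 J2 <6,3,3>
#6 <7,3,3>
PS:0↔6 J2 <7,3,4>
#7 <8,3,4>
P:7↔2 J1 <8,4,4>
3×7 − 2×4 − 1×4 = 9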